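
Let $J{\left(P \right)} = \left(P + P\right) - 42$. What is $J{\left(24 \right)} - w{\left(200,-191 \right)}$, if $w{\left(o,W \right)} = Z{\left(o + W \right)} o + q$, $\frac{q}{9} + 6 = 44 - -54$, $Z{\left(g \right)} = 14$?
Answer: $-3622$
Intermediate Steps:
$J{\left(P \right)} = -42 + 2 P$ ($J{\left(P \right)} = 2 P - 42 = -42 + 2 P$)
$q = 828$ ($q = -54 + 9 \left(44 - -54\right) = -54 + 9 \left(44 + 54\right) = -54 + 9 \cdot 98 = -54 + 882 = 828$)
$w{\left(o,W \right)} = 828 + 14 o$ ($w{\left(o,W \right)} = 14 o + 828 = 828 + 14 o$)
$J{\left(24 \right)} - w{\left(200,-191 \right)} = \left(-42 + 2 \cdot 24\right) - \left(828 + 14 \cdot 200\right) = \left(-42 + 48\right) - \left(828 + 2800\right) = 6 - 3628 = -3622$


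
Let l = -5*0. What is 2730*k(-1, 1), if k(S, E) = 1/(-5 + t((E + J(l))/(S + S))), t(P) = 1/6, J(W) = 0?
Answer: -16380/29 ≈ -564.83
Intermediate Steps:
l = 0
t(P) = ⅙
k(S, E) = -6/29 (k(S, E) = 1/(-5 + ⅙) = 1/(-29/6) = -6/29)
2730*k(-1, 1) = 2730*(-6/29) = -16380/29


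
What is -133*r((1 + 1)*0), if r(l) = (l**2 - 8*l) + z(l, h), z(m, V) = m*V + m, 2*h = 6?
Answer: 0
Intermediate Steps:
h = 3 (h = (1/2)*6 = 3)
z(m, V) = m + V*m (z(m, V) = V*m + m = m + V*m)
r(l) = l**2 - 4*l (r(l) = (l**2 - 8*l) + l*(1 + 3) = (l**2 - 8*l) + l*4 = (l**2 - 8*l) + 4*l = l**2 - 4*l)
-133*r((1 + 1)*0) = -133*(1 + 1)*0*(-4 + (1 + 1)*0) = -133*2*0*(-4 + 2*0) = -0*(-4 + 0) = -0*(-4) = -133*0 = 0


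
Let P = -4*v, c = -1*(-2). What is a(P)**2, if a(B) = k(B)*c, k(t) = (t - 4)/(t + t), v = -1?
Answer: 0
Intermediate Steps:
c = 2
k(t) = (-4 + t)/(2*t) (k(t) = (-4 + t)/((2*t)) = (-4 + t)*(1/(2*t)) = (-4 + t)/(2*t))
P = 4 (P = -4*(-1) = 4)
a(B) = (-4 + B)/B (a(B) = ((-4 + B)/(2*B))*2 = (-4 + B)/B)
a(P)**2 = ((-4 + 4)/4)**2 = ((1/4)*0)**2 = 0**2 = 0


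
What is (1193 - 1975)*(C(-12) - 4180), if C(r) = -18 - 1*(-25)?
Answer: 3263286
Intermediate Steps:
C(r) = 7 (C(r) = -18 + 25 = 7)
(1193 - 1975)*(C(-12) - 4180) = (1193 - 1975)*(7 - 4180) = -782*(-4173) = 3263286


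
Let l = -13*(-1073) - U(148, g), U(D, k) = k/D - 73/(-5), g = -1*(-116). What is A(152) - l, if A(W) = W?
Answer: -2549599/185 ≈ -13782.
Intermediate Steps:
g = 116
U(D, k) = 73/5 + k/D (U(D, k) = k/D - 73*(-⅕) = k/D + 73/5 = 73/5 + k/D)
l = 2577719/185 (l = -13*(-1073) - (73/5 + 116/148) = 13949 - (73/5 + 116*(1/148)) = 13949 - (73/5 + 29/37) = 13949 - 1*2846/185 = 13949 - 2846/185 = 2577719/185 ≈ 13934.)
A(152) - l = 152 - 1*2577719/185 = 152 - 2577719/185 = -2549599/185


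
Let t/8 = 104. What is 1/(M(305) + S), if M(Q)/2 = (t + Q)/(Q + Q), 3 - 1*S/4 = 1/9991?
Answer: 3047255/47925607 ≈ 0.063583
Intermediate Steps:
t = 832 (t = 8*104 = 832)
S = 119888/9991 (S = 12 - 4/9991 = 119888/9991 ≈ 12.000)
M(Q) = (832 + Q)/Q (M(Q) = 2*((832 + Q)/(Q + Q)) = 2*((832 + Q)/((2*Q))) = 2*((832 + Q)*(1/(2*Q))) = 2*((832 + Q)/(2*Q)) = (832 + Q)/Q)
1/(M(305) + S) = 1/((832 + 305)/305 + 119888/9991) = 1/((1/305)*1137 + 119888/9991) = 1/(1137/305 + 119888/9991) = 1/(47925607/3047255) = 3047255/47925607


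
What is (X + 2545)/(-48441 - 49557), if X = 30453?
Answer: -16499/48999 ≈ -0.33672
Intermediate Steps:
(X + 2545)/(-48441 - 49557) = (30453 + 2545)/(-48441 - 49557) = 32998/(-97998) = 32998*(-1/97998) = -16499/48999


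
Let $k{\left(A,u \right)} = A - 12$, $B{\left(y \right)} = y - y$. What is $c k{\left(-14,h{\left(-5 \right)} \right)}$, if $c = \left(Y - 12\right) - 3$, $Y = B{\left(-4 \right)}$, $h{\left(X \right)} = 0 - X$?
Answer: $390$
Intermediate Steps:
$h{\left(X \right)} = - X$
$B{\left(y \right)} = 0$
$k{\left(A,u \right)} = -12 + A$
$Y = 0$
$c = -15$ ($c = \left(0 - 12\right) - 3 = -12 - 3 = -15$)
$c k{\left(-14,h{\left(-5 \right)} \right)} = - 15 \left(-12 - 14\right) = \left(-15\right) \left(-26\right) = 390$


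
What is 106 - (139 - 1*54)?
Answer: 21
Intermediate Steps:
106 - (139 - 1*54) = 106 - (139 - 54) = 106 - 1*85 = 106 - 85 = 21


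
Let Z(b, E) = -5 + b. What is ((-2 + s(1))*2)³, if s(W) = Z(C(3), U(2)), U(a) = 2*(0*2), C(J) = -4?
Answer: -10648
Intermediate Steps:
U(a) = 0 (U(a) = 2*0 = 0)
s(W) = -9 (s(W) = -5 - 4 = -9)
((-2 + s(1))*2)³ = ((-2 - 9)*2)³ = (-11*2)³ = (-22)³ = -10648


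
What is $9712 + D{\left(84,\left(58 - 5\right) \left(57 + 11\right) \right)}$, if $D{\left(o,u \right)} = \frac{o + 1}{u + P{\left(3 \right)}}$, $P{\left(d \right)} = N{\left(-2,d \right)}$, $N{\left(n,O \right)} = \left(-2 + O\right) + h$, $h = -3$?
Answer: $\frac{34982709}{3602} \approx 9712.0$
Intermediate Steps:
$N{\left(n,O \right)} = -5 + O$ ($N{\left(n,O \right)} = \left(-2 + O\right) - 3 = -5 + O$)
$P{\left(d \right)} = -5 + d$
$D{\left(o,u \right)} = \frac{1 + o}{-2 + u}$ ($D{\left(o,u \right)} = \frac{o + 1}{u + \left(-5 + 3\right)} = \frac{1 + o}{u - 2} = \frac{1 + o}{-2 + u}$)
$9712 + D{\left(84,\left(58 - 5\right) \left(57 + 11\right) \right)} = 9712 + \frac{1 + 84}{-2 + \left(58 - 5\right) \left(57 + 11\right)} = 9712 + \frac{1}{-2 + 53 \cdot 68} \cdot 85 = 9712 + \frac{1}{-2 + 3604} \cdot 85 = 9712 + \frac{1}{3602} \cdot 85 = 9712 + \frac{85}{3602} = \frac{34982709}{3602}$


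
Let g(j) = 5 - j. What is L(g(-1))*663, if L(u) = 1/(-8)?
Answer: -663/8 ≈ -82.875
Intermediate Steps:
L(u) = -⅛
L(g(-1))*663 = -⅛*663 = -663/8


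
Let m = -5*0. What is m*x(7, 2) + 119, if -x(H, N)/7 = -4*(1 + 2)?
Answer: 119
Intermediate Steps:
m = 0
x(H, N) = 84 (x(H, N) = -(-28)*(1 + 2) = -(-28)*3 = -7*(-12) = 84)
m*x(7, 2) + 119 = 0*84 + 119 = 0 + 119 = 119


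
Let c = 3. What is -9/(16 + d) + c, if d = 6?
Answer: 57/22 ≈ 2.5909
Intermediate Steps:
-9/(16 + d) + c = -9/(16 + 6) + 3 = -9/22 + 3 = 57/22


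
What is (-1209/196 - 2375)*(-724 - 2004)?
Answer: 318295538/49 ≈ 6.4958e+6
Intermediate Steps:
(-1209/196 - 2375)*(-724 - 2004) = (-1209*1/196 - 2375)*(-2728) = (-1209/196 - 2375)*(-2728) = -466709/196*(-2728) = 318295538/49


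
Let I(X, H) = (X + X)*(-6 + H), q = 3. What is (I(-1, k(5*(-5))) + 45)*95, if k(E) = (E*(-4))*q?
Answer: -51585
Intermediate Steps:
k(E) = -12*E (k(E) = (E*(-4))*3 = -4*E*3 = -12*E)
I(X, H) = 2*X*(-6 + H) (I(X, H) = (2*X)*(-6 + H) = 2*X*(-6 + H))
(I(-1, k(5*(-5))) + 45)*95 = (2*(-1)*(-6 - 60*(-5)) + 45)*95 = (2*(-1)*(-6 - 12*(-25)) + 45)*95 = (2*(-1)*(-6 + 300) + 45)*95 = (2*(-1)*294 + 45)*95 = (-588 + 45)*95 = -543*95 = -51585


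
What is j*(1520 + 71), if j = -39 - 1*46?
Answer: -135235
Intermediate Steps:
j = -85 (j = -39 - 46 = -85)
j*(1520 + 71) = -85*(1520 + 71) = -85*1591 = -135235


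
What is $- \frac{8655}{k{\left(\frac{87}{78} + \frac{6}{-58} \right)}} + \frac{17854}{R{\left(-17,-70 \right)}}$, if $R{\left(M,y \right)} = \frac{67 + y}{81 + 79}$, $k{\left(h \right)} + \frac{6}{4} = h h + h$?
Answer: $- \frac{885171156020}{914091} \approx -9.6836 \cdot 10^{5}$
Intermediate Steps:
$k{\left(h \right)} = - \frac{3}{2} + h + h^{2}$ ($k{\left(h \right)} = - \frac{3}{2} + \left(h h + h\right) = - \frac{3}{2} + \left(h^{2} + h\right) = - \frac{3}{2} + \left(h + h^{2}\right) = - \frac{3}{2} + h + h^{2}$)
$R{\left(M,y \right)} = \frac{67}{160} + \frac{y}{160}$ ($R{\left(M,y \right)} = \frac{67 + y}{160} = \left(67 + y\right) \frac{1}{160} = \frac{67}{160} + \frac{y}{160}$)
$- \frac{8655}{k{\left(\frac{87}{78} + \frac{6}{-58} \right)}} + \frac{17854}{R{\left(-17,-70 \right)}} = - \frac{8655}{- \frac{3}{2} + \left(\frac{87}{78} + \frac{6}{-58}\right) + \left(\frac{87}{78} + \frac{6}{-58}\right)^{2}} + \frac{17854}{\frac{67}{160} + \frac{1}{160} \left(-70\right)} = - \frac{8655}{- \frac{3}{2} + \left(87 \cdot \frac{1}{78} + 6 \left(- \frac{1}{58}\right)\right) + \left(87 \cdot \frac{1}{78} + 6 \left(- \frac{1}{58}\right)\right)^{2}} + \frac{17854}{\frac{67}{160} - \frac{7}{16}} = - \frac{8655}{- \frac{3}{2} + \left(\frac{29}{26} - \frac{3}{29}\right) + \left(\frac{29}{26} - \frac{3}{29}\right)^{2}} + \frac{17854}{- \frac{3}{160}} = - \frac{8655}{- \frac{3}{2} + \frac{763}{754} + \left(\frac{763}{754}\right)^{2}} + 17854 \left(- \frac{160}{3}\right) = - \frac{8655}{- \frac{3}{2} + \frac{763}{754} + \frac{582169}{568516}} - \frac{2856640}{3} = - \frac{8655}{\frac{304697}{568516}} - \frac{2856640}{3} = \left(-8655\right) \frac{568516}{304697} - \frac{2856640}{3} = - \frac{4920505980}{304697} - \frac{2856640}{3} = - \frac{885171156020}{914091}$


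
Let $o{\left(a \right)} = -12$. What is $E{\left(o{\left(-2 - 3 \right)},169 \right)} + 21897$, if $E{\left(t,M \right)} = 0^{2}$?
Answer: $21897$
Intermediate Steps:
$E{\left(t,M \right)} = 0$
$E{\left(o{\left(-2 - 3 \right)},169 \right)} + 21897 = 0 + 21897 = 21897$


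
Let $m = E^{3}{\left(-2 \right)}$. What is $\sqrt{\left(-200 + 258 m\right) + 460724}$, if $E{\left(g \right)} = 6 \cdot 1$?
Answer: $2 \sqrt{129063} \approx 718.51$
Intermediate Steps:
$E{\left(g \right)} = 6$
$m = 216$ ($m = 6^{3} = 216$)
$\sqrt{\left(-200 + 258 m\right) + 460724} = \sqrt{\left(-200 + 258 \cdot 216\right) + 460724} = \sqrt{\left(-200 + 55728\right) + 460724} = \sqrt{55528 + 460724} = \sqrt{516252} = 2 \sqrt{129063}$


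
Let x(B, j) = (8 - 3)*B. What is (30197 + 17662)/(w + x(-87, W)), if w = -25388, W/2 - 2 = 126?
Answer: -6837/3689 ≈ -1.8533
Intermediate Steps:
W = 256 (W = 4 + 2*126 = 4 + 252 = 256)
x(B, j) = 5*B
(30197 + 17662)/(w + x(-87, W)) = (30197 + 17662)/(-25388 + 5*(-87)) = 47859/(-25388 - 435) = 47859/(-25823) = 47859*(-1/25823) = -6837/3689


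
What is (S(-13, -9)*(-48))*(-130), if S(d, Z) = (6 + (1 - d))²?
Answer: 2496000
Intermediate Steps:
S(d, Z) = (7 - d)²
(S(-13, -9)*(-48))*(-130) = ((-7 - 13)²*(-48))*(-130) = ((-20)²*(-48))*(-130) = (400*(-48))*(-130) = -19200*(-130) = 2496000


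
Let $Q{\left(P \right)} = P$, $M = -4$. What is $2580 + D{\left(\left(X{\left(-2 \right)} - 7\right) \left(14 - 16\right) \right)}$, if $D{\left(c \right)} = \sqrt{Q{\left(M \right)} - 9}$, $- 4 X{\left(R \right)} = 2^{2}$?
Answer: $2580 + i \sqrt{13} \approx 2580.0 + 3.6056 i$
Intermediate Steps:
$X{\left(R \right)} = -1$ ($X{\left(R \right)} = - \frac{2^{2}}{4} = \left(- \frac{1}{4}\right) 4 = -1$)
$D{\left(c \right)} = i \sqrt{13}$ ($D{\left(c \right)} = \sqrt{-4 - 9} = \sqrt{-13} = i \sqrt{13}$)
$2580 + D{\left(\left(X{\left(-2 \right)} - 7\right) \left(14 - 16\right) \right)} = 2580 + i \sqrt{13}$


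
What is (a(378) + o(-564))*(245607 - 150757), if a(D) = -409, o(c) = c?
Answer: -92289050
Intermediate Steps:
(a(378) + o(-564))*(245607 - 150757) = (-409 - 564)*(245607 - 150757) = -973*94850 = -92289050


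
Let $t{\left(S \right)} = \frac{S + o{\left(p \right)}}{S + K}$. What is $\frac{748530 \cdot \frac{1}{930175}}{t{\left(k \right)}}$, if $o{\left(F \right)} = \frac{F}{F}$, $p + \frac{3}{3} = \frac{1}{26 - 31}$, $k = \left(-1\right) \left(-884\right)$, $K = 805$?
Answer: $\frac{84284478}{54880325} \approx 1.5358$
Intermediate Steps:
$k = 884$
$p = - \frac{6}{5}$ ($p = -1 + \frac{1}{26 - 31} = -1 + \frac{1}{-5} = -1 - \frac{1}{5} = - \frac{6}{5} \approx -1.2$)
$o{\left(F \right)} = 1$
$t{\left(S \right)} = \frac{1 + S}{805 + S}$ ($t{\left(S \right)} = \frac{S + 1}{S + 805} = \frac{1 + S}{805 + S}$)
$\frac{748530 \cdot \frac{1}{930175}}{t{\left(k \right)}} = \frac{748530 \cdot \frac{1}{930175}}{\frac{1}{805 + 884} \left(1 + 884\right)} = \frac{748530 \cdot \frac{1}{930175}}{\frac{1}{1689} \cdot 885} = \frac{149706}{186035 \cdot \frac{1}{1689} \cdot 885} = \frac{149706}{186035 \cdot \frac{295}{563}} = \frac{149706}{186035} \cdot \frac{563}{295} = \frac{84284478}{54880325}$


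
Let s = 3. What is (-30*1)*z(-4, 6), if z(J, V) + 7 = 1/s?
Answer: 200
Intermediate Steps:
z(J, V) = -20/3 (z(J, V) = -7 + 1/3 = -7 + ⅓ = -20/3)
(-30*1)*z(-4, 6) = -30*1*(-20/3) = -30*(-20/3) = 200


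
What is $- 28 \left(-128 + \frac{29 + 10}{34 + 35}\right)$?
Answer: $\frac{82068}{23} \approx 3568.2$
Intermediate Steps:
$- 28 \left(-128 + \frac{29 + 10}{34 + 35}\right) = - 28 \left(-128 + \frac{39}{69}\right) = - 28 \left(-128 + 39 \cdot \frac{1}{69}\right) = - 28 \left(-128 + \frac{13}{23}\right) = \left(-28\right) \left(- \frac{2931}{23}\right) = \frac{82068}{23}$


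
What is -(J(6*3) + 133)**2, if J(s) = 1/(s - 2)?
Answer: -4532641/256 ≈ -17706.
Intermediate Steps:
J(s) = 1/(-2 + s)
-(J(6*3) + 133)**2 = -(1/(-2 + 6*3) + 133)**2 = -(1/(-2 + 18) + 133)**2 = -(1/16 + 133)**2 = -(2129/16)**2 = -1*4532641/256 = -4532641/256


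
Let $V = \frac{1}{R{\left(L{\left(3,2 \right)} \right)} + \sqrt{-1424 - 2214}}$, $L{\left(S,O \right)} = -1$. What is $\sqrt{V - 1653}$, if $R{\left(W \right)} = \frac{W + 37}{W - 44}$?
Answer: $\sqrt{\frac{6617 - 8265 i \sqrt{3638}}{-4 + 5 i \sqrt{3638}}} \approx 0.0002 - 40.657 i$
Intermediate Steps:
$R{\left(W \right)} = \frac{37 + W}{-44 + W}$
$V = \frac{1}{- \frac{4}{5} + i \sqrt{3638}}$ ($V = \frac{1}{\frac{37 - 1}{-44 - 1} + \sqrt{-1424 - 2214}} = \frac{1}{\frac{1}{-45} \cdot 36 + \sqrt{-3638}} = \frac{1}{\left(- \frac{1}{45}\right) 36 + i \sqrt{3638}} = \frac{1}{- \frac{4}{5} + i \sqrt{3638}} \approx -0.0002199 - 0.016576 i$)
$\sqrt{V - 1653} = \sqrt{\left(- \frac{10}{45483} - \frac{25 i \sqrt{3638}}{90966}\right) - 1653} = \sqrt{- \frac{75183409}{45483} - \frac{25 i \sqrt{3638}}{90966}}$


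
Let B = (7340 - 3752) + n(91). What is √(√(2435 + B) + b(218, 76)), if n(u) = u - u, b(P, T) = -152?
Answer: √(-152 + √6023) ≈ 8.6251*I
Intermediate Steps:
n(u) = 0
B = 3588 (B = (7340 - 3752) + 0 = 3588 + 0 = 3588)
√(√(2435 + B) + b(218, 76)) = √(√(2435 + 3588) - 152) = √(√6023 - 152) = √(-152 + √6023)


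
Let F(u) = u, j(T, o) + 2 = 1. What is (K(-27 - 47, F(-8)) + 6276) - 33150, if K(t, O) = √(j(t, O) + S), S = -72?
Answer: -26874 + I*√73 ≈ -26874.0 + 8.544*I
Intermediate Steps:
j(T, o) = -1 (j(T, o) = -2 + 1 = -1)
K(t, O) = I*√73 (K(t, O) = √(-1 - 72) = √(-73) = I*√73)
(K(-27 - 47, F(-8)) + 6276) - 33150 = (I*√73 + 6276) - 33150 = (6276 + I*√73) - 33150 = -26874 + I*√73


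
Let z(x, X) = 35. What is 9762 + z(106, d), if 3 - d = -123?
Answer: 9797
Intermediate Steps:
d = 126 (d = 3 - 1*(-123) = 3 + 123 = 126)
9762 + z(106, d) = 9762 + 35 = 9797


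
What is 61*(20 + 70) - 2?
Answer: 5488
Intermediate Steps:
61*(20 + 70) - 2 = 61*90 - 2 = 5490 - 2 = 5488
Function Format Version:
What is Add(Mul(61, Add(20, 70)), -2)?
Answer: 5488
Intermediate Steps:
Add(Mul(61, Add(20, 70)), -2) = Add(Mul(61, 90), -2) = Add(5490, -2) = 5488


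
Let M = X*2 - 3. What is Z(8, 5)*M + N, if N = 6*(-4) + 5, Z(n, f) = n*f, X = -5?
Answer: -539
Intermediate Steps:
Z(n, f) = f*n
M = -13 (M = -5*2 - 3 = -10 - 3 = -13)
N = -19 (N = -24 + 5 = -19)
Z(8, 5)*M + N = (5*8)*(-13) - 19 = 40*(-13) - 19 = -520 - 19 = -539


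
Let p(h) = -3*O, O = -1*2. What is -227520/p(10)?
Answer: -37920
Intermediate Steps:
O = -2
p(h) = 6 (p(h) = -3*(-2) = 6)
-227520/p(10) = -227520/6 = -2844*40/3 = -37920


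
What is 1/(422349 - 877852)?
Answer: -1/455503 ≈ -2.1954e-6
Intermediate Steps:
1/(422349 - 877852) = 1/(-455503) = -1/455503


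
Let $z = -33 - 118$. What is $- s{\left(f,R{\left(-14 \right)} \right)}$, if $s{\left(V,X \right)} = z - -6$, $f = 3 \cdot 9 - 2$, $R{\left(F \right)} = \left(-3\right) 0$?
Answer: $145$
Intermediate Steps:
$R{\left(F \right)} = 0$
$z = -151$
$f = 25$ ($f = 27 - 2 = 25$)
$s{\left(V,X \right)} = -145$ ($s{\left(V,X \right)} = -151 - -6 = -151 + 6 = -145$)
$- s{\left(f,R{\left(-14 \right)} \right)} = \left(-1\right) \left(-145\right) = 145$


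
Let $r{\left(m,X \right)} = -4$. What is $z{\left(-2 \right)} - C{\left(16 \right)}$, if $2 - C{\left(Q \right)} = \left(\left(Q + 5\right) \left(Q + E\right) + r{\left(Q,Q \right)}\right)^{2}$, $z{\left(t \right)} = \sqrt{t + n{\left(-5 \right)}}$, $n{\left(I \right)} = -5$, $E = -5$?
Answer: $51527 + i \sqrt{7} \approx 51527.0 + 2.6458 i$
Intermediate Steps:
$z{\left(t \right)} = \sqrt{-5 + t}$ ($z{\left(t \right)} = \sqrt{t - 5} = \sqrt{-5 + t}$)
$C{\left(Q \right)} = 2 - \left(-4 + \left(-5 + Q\right) \left(5 + Q\right)\right)^{2}$ ($C{\left(Q \right)} = 2 - \left(\left(Q + 5\right) \left(Q - 5\right) - 4\right)^{2} = 2 - \left(\left(5 + Q\right) \left(-5 + Q\right) - 4\right)^{2} = 2 - \left(\left(-5 + Q\right) \left(5 + Q\right) - 4\right)^{2} = 2 - \left(-4 + \left(-5 + Q\right) \left(5 + Q\right)\right)^{2}$)
$z{\left(-2 \right)} - C{\left(16 \right)} = \sqrt{-5 - 2} - \left(2 - \left(-29 + 16^{2}\right)^{2}\right) = \sqrt{-7} - \left(2 - \left(-29 + 256\right)^{2}\right) = i \sqrt{7} - \left(2 - 227^{2}\right) = i \sqrt{7} - \left(2 - 51529\right) = i \sqrt{7} - -51527 = i \sqrt{7} + 51527 = 51527 + i \sqrt{7}$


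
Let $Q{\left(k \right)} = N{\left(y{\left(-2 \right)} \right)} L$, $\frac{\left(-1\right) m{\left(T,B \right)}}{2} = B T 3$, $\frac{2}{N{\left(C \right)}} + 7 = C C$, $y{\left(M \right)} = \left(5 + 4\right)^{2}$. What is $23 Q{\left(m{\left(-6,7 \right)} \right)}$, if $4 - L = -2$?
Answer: $\frac{138}{3277} \approx 0.042112$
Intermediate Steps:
$y{\left(M \right)} = 81$ ($y{\left(M \right)} = 9^{2} = 81$)
$N{\left(C \right)} = \frac{2}{-7 + C^{2}}$ ($N{\left(C \right)} = \frac{2}{-7 + C C} = \frac{2}{-7 + C^{2}}$)
$m{\left(T,B \right)} = - 6 B T$ ($m{\left(T,B \right)} = - 2 B T 3 = - 2 \cdot 3 B T = - 6 B T$)
$L = 6$ ($L = 4 - -2 = 4 + 2 = 6$)
$Q{\left(k \right)} = \frac{6}{3277}$ ($Q{\left(k \right)} = \frac{2}{-7 + 81^{2}} \cdot 6 = \frac{2}{-7 + 6561} \cdot 6 = \frac{2}{6554} \cdot 6 = 2 \cdot \frac{1}{6554} \cdot 6 = \frac{1}{3277} \cdot 6 = \frac{6}{3277}$)
$23 Q{\left(m{\left(-6,7 \right)} \right)} = 23 \cdot \frac{6}{3277} = \frac{138}{3277}$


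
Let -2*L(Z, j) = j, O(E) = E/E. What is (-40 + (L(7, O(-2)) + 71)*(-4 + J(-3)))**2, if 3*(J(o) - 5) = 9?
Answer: 58564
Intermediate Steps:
O(E) = 1
J(o) = 8 (J(o) = 5 + (1/3)*9 = 5 + 3 = 8)
L(Z, j) = -j/2
(-40 + (L(7, O(-2)) + 71)*(-4 + J(-3)))**2 = (-40 + (-1/2*1 + 71)*(-4 + 8))**2 = (-40 + (-1/2 + 71)*4)**2 = (-40 + (141/2)*4)**2 = (-40 + 282)**2 = 242**2 = 58564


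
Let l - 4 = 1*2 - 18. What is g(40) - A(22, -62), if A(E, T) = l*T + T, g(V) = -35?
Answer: -717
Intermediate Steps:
l = -12 (l = 4 + (1*2 - 18) = 4 + (2 - 18) = 4 - 16 = -12)
A(E, T) = -11*T (A(E, T) = -12*T + T = -11*T)
g(40) - A(22, -62) = -35 - (-11)*(-62) = -35 - 1*682 = -35 - 682 = -717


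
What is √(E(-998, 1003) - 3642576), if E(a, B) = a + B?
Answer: I*√3642571 ≈ 1908.6*I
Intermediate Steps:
E(a, B) = B + a
√(E(-998, 1003) - 3642576) = √((1003 - 998) - 3642576) = √(5 - 3642576) = √(-3642571) = I*√3642571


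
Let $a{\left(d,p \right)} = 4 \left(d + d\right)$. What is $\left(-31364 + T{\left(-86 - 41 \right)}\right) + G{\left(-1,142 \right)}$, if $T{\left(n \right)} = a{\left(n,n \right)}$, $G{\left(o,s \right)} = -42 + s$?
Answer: $-32280$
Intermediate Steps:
$a{\left(d,p \right)} = 8 d$ ($a{\left(d,p \right)} = 4 \cdot 2 d = 8 d$)
$T{\left(n \right)} = 8 n$
$\left(-31364 + T{\left(-86 - 41 \right)}\right) + G{\left(-1,142 \right)} = \left(-31364 + 8 \left(-86 - 41\right)\right) + \left(-42 + 142\right) = \left(-31364 + 8 \left(-86 - 41\right)\right) + 100 = \left(-31364 + 8 \left(-127\right)\right) + 100 = \left(-31364 - 1016\right) + 100 = -32380 + 100 = -32280$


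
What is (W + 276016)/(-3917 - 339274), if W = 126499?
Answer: -402515/343191 ≈ -1.1729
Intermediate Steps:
(W + 276016)/(-3917 - 339274) = (126499 + 276016)/(-3917 - 339274) = 402515/(-343191) = 402515*(-1/343191) = -402515/343191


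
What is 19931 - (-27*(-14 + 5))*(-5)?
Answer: 21146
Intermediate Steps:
19931 - (-27*(-14 + 5))*(-5) = 19931 - (-27*(-9))*(-5) = 19931 - 243*(-5) = 19931 - 1*(-1215) = 19931 + 1215 = 21146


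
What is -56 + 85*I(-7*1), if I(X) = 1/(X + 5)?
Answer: -197/2 ≈ -98.500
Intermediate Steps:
I(X) = 1/(5 + X)
-56 + 85*I(-7*1) = -56 + 85/(5 - 7*1) = -56 + 85/(5 - 7) = -56 + 85/(-2) = -56 + 85*(-1/2) = -56 - 85/2 = -197/2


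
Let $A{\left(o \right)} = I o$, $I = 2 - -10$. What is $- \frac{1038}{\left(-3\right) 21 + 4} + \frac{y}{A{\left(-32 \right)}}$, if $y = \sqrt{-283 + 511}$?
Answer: $\frac{1038}{59} - \frac{\sqrt{57}}{192} \approx 17.554$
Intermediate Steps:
$I = 12$ ($I = 2 + 10 = 12$)
$A{\left(o \right)} = 12 o$
$y = 2 \sqrt{57}$ ($y = \sqrt{228} = 2 \sqrt{57} \approx 15.1$)
$- \frac{1038}{\left(-3\right) 21 + 4} + \frac{y}{A{\left(-32 \right)}} = - \frac{1038}{\left(-3\right) 21 + 4} + \frac{2 \sqrt{57}}{12 \left(-32\right)} = - \frac{1038}{-63 + 4} + \frac{2 \sqrt{57}}{-384} = - \frac{1038}{-59} + 2 \sqrt{57} \left(- \frac{1}{384}\right) = \left(-1038\right) \left(- \frac{1}{59}\right) - \frac{\sqrt{57}}{192} = \frac{1038}{59} - \frac{\sqrt{57}}{192}$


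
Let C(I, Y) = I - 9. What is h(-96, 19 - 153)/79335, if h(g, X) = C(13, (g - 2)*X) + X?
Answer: -26/15867 ≈ -0.0016386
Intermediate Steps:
C(I, Y) = -9 + I
h(g, X) = 4 + X (h(g, X) = (-9 + 13) + X = 4 + X)
h(-96, 19 - 153)/79335 = (4 + (19 - 153))/79335 = (4 - 134)*(1/79335) = -130*1/79335 = -26/15867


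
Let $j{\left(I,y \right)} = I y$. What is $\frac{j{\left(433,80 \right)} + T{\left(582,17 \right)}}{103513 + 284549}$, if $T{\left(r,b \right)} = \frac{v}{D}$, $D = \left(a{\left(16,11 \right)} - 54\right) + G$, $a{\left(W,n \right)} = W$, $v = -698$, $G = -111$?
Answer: $\frac{286781}{3212291} \approx 0.089276$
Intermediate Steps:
$D = -149$ ($D = \left(16 - 54\right) - 111 = -38 - 111 = -149$)
$T{\left(r,b \right)} = \frac{698}{149}$ ($T{\left(r,b \right)} = - \frac{698}{-149} = \left(-698\right) \left(- \frac{1}{149}\right) = \frac{698}{149}$)
$\frac{j{\left(433,80 \right)} + T{\left(582,17 \right)}}{103513 + 284549} = \frac{433 \cdot 80 + \frac{698}{149}}{103513 + 284549} = \frac{34640 + \frac{698}{149}}{388062} = \frac{5162058}{149} \cdot \frac{1}{388062} = \frac{286781}{3212291}$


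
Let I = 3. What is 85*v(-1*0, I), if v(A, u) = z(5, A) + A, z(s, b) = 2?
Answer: 170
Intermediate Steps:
v(A, u) = 2 + A
85*v(-1*0, I) = 85*(2 - 1*0) = 85*(2 + 0) = 85*2 = 170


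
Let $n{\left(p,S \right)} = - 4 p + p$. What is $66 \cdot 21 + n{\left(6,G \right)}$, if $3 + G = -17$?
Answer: $1368$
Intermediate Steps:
$G = -20$ ($G = -3 - 17 = -20$)
$n{\left(p,S \right)} = - 3 p$
$66 \cdot 21 + n{\left(6,G \right)} = 66 \cdot 21 - 18 = 1386 - 18 = 1368$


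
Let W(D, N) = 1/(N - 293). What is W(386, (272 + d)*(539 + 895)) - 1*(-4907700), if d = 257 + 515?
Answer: 7345860083101/1496803 ≈ 4.9077e+6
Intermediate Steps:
d = 772
W(D, N) = 1/(-293 + N)
W(386, (272 + d)*(539 + 895)) - 1*(-4907700) = 1/(-293 + (272 + 772)*(539 + 895)) - 1*(-4907700) = 1/(-293 + 1044*1434) + 4907700 = 1/(-293 + 1497096) + 4907700 = 1/1496803 + 4907700 = 7345860083101/1496803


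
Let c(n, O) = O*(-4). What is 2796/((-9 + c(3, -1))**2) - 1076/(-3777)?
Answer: 10587392/94425 ≈ 112.12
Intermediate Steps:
c(n, O) = -4*O
2796/((-9 + c(3, -1))**2) - 1076/(-3777) = 2796/((-9 - 4*(-1))**2) - 1076/(-3777) = 2796/((-9 + 4)**2) - 1076*(-1/3777) = 2796/((-5)**2) + 1076/3777 = 2796/25 + 1076/3777 = 10587392/94425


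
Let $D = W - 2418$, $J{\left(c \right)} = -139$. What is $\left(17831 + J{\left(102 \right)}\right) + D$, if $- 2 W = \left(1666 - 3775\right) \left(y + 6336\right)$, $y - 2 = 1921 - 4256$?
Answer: $\frac{8472875}{2} \approx 4.2364 \cdot 10^{6}$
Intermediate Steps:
$y = -2333$ ($y = 2 + \left(1921 - 4256\right) = 2 - 2335 = -2333$)
$W = \frac{8442327}{2}$ ($W = - \frac{\left(1666 - 3775\right) \left(-2333 + 6336\right)}{2} = - \frac{\left(-2109\right) 4003}{2} = \left(- \frac{1}{2}\right) \left(-8442327\right) = \frac{8442327}{2} \approx 4.2212 \cdot 10^{6}$)
$D = \frac{8437491}{2}$ ($D = \frac{8442327}{2} - 2418 = \frac{8437491}{2} \approx 4.2187 \cdot 10^{6}$)
$\left(17831 + J{\left(102 \right)}\right) + D = \left(17831 - 139\right) + \frac{8437491}{2} = 17692 + \frac{8437491}{2} = \frac{8472875}{2}$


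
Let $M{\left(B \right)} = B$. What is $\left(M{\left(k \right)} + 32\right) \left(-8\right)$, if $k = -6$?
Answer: $-208$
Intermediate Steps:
$\left(M{\left(k \right)} + 32\right) \left(-8\right) = \left(-6 + 32\right) \left(-8\right) = 26 \left(-8\right) = -208$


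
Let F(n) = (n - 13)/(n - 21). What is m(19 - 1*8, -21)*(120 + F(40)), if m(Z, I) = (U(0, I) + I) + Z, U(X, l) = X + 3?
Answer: -16149/19 ≈ -849.95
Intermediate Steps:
U(X, l) = 3 + X
F(n) = (-13 + n)/(-21 + n)
m(Z, I) = 3 + I + Z (m(Z, I) = ((3 + 0) + I) + Z = (3 + I) + Z = 3 + I + Z)
m(19 - 1*8, -21)*(120 + F(40)) = (3 - 21 + (19 - 1*8))*(120 + (-13 + 40)/(-21 + 40)) = (3 - 21 + (19 - 8))*(120 + 27/19) = (3 - 21 + 11)*(120 + (1/19)*27) = -7*(120 + 27/19) = -7*2307/19 = -16149/19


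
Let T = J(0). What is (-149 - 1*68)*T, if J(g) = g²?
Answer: 0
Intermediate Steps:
T = 0 (T = 0² = 0)
(-149 - 1*68)*T = (-149 - 1*68)*0 = (-149 - 68)*0 = -217*0 = 0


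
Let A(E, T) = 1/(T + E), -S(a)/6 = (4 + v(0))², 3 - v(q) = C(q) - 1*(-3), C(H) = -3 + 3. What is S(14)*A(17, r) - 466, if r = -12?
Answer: -2426/5 ≈ -485.20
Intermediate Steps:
C(H) = 0
v(q) = 0 (v(q) = 3 - (0 - 1*(-3)) = 3 - (0 + 3) = 3 - 1*3 = 3 - 3 = 0)
S(a) = -96 (S(a) = -6*(4 + 0)² = -6*4² = -6*16 = -96)
A(E, T) = 1/(E + T)
S(14)*A(17, r) - 466 = -96/(17 - 12) - 466 = -96/5 - 466 = -2426/5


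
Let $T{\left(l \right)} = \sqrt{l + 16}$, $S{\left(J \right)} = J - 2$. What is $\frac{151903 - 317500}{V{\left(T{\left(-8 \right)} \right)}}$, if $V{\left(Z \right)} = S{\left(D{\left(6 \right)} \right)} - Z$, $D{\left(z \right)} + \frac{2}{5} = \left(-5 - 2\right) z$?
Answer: $\frac{91906335}{24542} - \frac{4139925 \sqrt{2}}{24542} \approx 3506.3$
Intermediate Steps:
$D{\left(z \right)} = - \frac{2}{5} - 7 z$ ($D{\left(z \right)} = - \frac{2}{5} + \left(-5 - 2\right) z = - \frac{2}{5} - 7 z$)
$S{\left(J \right)} = -2 + J$ ($S{\left(J \right)} = J - 2 = -2 + J$)
$T{\left(l \right)} = \sqrt{16 + l}$
$V{\left(Z \right)} = - \frac{222}{5} - Z$ ($V{\left(Z \right)} = \left(-2 - \frac{212}{5}\right) - Z = - \frac{222}{5} - Z$)
$\frac{151903 - 317500}{V{\left(T{\left(-8 \right)} \right)}} = \frac{151903 - 317500}{- \frac{222}{5} - \sqrt{16 - 8}} = \frac{151903 - 317500}{- \frac{222}{5} - \sqrt{8}} = - \frac{165597}{- \frac{222}{5} - 2 \sqrt{2}}$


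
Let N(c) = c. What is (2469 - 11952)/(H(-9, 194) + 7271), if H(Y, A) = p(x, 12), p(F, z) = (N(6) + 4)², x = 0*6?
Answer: -3161/2457 ≈ -1.2865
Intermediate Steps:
x = 0
p(F, z) = 100 (p(F, z) = (6 + 4)² = 10² = 100)
H(Y, A) = 100
(2469 - 11952)/(H(-9, 194) + 7271) = (2469 - 11952)/(100 + 7271) = -9483/7371 = -9483*1/7371 = -3161/2457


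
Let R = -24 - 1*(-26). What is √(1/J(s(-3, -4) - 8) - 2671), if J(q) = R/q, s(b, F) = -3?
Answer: I*√10706/2 ≈ 51.735*I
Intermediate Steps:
R = 2 (R = -24 + 26 = 2)
J(q) = 2/q
√(1/J(s(-3, -4) - 8) - 2671) = √(1/(2/(-3 - 8)) - 2671) = √(1/(2/(-11)) - 2671) = √(1/(2*(-1/11)) - 2671) = √(1/(-2/11) - 2671) = √(-11/2 - 2671) = √(-5353/2) = I*√10706/2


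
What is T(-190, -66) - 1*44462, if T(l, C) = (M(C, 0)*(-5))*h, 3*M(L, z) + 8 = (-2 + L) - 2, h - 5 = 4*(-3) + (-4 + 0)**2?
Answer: -43292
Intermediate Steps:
h = 9 (h = 5 + (4*(-3) + (-4 + 0)**2) = 5 + (-12 + (-4)**2) = 5 + (-12 + 16) = 5 + 4 = 9)
M(L, z) = -4 + L/3 (M(L, z) = -8/3 + ((-2 + L) - 2)/3 = -8/3 + (-4 + L)/3 = -8/3 + (-4/3 + L/3) = -4 + L/3)
T(l, C) = 180 - 15*C (T(l, C) = ((-4 + C/3)*(-5))*9 = (20 - 5*C/3)*9 = 180 - 15*C)
T(-190, -66) - 1*44462 = (180 - 15*(-66)) - 1*44462 = (180 + 990) - 44462 = 1170 - 44462 = -43292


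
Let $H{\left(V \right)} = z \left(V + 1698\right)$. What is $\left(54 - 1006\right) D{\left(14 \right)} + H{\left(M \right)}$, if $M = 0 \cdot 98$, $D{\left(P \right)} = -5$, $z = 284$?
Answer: $486992$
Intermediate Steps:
$M = 0$
$H{\left(V \right)} = 482232 + 284 V$ ($H{\left(V \right)} = 284 \left(V + 1698\right) = 284 \left(1698 + V\right) = 482232 + 284 V$)
$\left(54 - 1006\right) D{\left(14 \right)} + H{\left(M \right)} = \left(54 - 1006\right) \left(-5\right) + \left(482232 + 284 \cdot 0\right) = \left(-952\right) \left(-5\right) + \left(482232 + 0\right) = 4760 + 482232 = 486992$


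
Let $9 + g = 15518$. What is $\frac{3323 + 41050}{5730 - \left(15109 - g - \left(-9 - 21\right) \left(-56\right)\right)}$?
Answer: $\frac{44373}{7810} \approx 5.6816$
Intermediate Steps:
$g = 15509$ ($g = -9 + 15518 = 15509$)
$\frac{3323 + 41050}{5730 - \left(15109 - g - \left(-9 - 21\right) \left(-56\right)\right)} = \frac{3323 + 41050}{5730 - \left(-400 - \left(-9 - 21\right) \left(-56\right)\right)} = \frac{44373}{5730 + \left(\left(\left(-30\right) \left(-56\right) + 15509\right) - 15109\right)} = \frac{44373}{5730 + \left(\left(1680 + 15509\right) - 15109\right)} = \frac{44373}{5730 + \left(17189 - 15109\right)} = \frac{44373}{5730 + 2080} = \frac{44373}{7810}$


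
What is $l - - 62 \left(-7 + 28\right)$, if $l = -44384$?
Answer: $-43082$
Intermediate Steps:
$l - - 62 \left(-7 + 28\right) = -44384 - - 62 \left(-7 + 28\right) = -44384 - \left(-62\right) 21 = -44384 - -1302 = -44384 + 1302 = -43082$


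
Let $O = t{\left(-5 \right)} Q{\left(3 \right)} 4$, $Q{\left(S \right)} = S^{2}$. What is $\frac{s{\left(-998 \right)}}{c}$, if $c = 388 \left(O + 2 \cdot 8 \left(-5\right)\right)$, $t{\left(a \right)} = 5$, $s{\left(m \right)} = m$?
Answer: $- \frac{499}{19400} \approx -0.025722$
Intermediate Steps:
$O = 180$ ($O = 5 \cdot 3^{2} \cdot 4 = 5 \cdot 9 \cdot 4 = 45 \cdot 4 = 180$)
$c = 38800$ ($c = 388 \left(180 + 2 \cdot 8 \left(-5\right)\right) = 388 \left(180 + 16 \left(-5\right)\right) = 388 \left(180 - 80\right) = 388 \cdot 100 = 38800$)
$\frac{s{\left(-998 \right)}}{c} = - \frac{998}{38800} = \left(-998\right) \frac{1}{38800} = - \frac{499}{19400}$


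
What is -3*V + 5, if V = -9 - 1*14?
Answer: 74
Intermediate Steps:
V = -23 (V = -9 - 14 = -23)
-3*V + 5 = -3*(-23) + 5 = 69 + 5 = 74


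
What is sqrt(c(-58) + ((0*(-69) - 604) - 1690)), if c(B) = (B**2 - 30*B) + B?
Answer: 8*sqrt(43) ≈ 52.460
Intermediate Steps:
c(B) = B**2 - 29*B
sqrt(c(-58) + ((0*(-69) - 604) - 1690)) = sqrt(-58*(-29 - 58) + ((0*(-69) - 604) - 1690)) = sqrt(-58*(-87) + ((0 - 604) - 1690)) = sqrt(5046 + (-604 - 1690)) = sqrt(5046 - 2294) = sqrt(2752) = 8*sqrt(43)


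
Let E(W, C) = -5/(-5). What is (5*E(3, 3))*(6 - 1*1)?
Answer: 25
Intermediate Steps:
E(W, C) = 1 (E(W, C) = -5*(-⅕) = 1)
(5*E(3, 3))*(6 - 1*1) = (5*1)*(6 - 1*1) = 5*(6 - 1) = 5*5 = 25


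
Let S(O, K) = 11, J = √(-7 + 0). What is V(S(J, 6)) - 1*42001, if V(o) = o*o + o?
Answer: -41869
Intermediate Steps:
J = I*√7 (J = √(-7) = I*√7 ≈ 2.6458*I)
V(o) = o + o² (V(o) = o² + o = o + o²)
V(S(J, 6)) - 1*42001 = 11*(1 + 11) - 1*42001 = 11*12 - 42001 = 132 - 42001 = -41869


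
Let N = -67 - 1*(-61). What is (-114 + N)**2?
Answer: 14400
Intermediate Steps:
N = -6 (N = -67 + 61 = -6)
(-114 + N)**2 = (-114 - 6)**2 = (-120)**2 = 14400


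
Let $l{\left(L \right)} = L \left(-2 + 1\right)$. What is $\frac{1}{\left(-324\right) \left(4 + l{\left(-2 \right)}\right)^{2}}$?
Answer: $- \frac{1}{11664} \approx -8.5734 \cdot 10^{-5}$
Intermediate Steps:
$l{\left(L \right)} = - L$ ($l{\left(L \right)} = L \left(-1\right) = - L$)
$\frac{1}{\left(-324\right) \left(4 + l{\left(-2 \right)}\right)^{2}} = \frac{1}{\left(-324\right) \left(4 - -2\right)^{2}} = \frac{1}{\left(-324\right) \left(4 + 2\right)^{2}} = \frac{1}{\left(-324\right) 6^{2}} = \frac{1}{\left(-324\right) 36} = \frac{1}{-11664} = - \frac{1}{11664}$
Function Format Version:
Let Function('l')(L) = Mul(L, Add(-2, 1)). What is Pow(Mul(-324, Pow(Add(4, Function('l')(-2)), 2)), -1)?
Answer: Rational(-1, 11664) ≈ -8.5734e-5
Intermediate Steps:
Function('l')(L) = Mul(-1, L) (Function('l')(L) = Mul(L, -1) = Mul(-1, L))
Pow(Mul(-324, Pow(Add(4, Function('l')(-2)), 2)), -1) = Pow(Mul(-324, Pow(Add(4, Mul(-1, -2)), 2)), -1) = Pow(Mul(-324, Pow(Add(4, 2), 2)), -1) = Pow(Mul(-324, Pow(6, 2)), -1) = Pow(Mul(-324, 36), -1) = Pow(-11664, -1) = Rational(-1, 11664)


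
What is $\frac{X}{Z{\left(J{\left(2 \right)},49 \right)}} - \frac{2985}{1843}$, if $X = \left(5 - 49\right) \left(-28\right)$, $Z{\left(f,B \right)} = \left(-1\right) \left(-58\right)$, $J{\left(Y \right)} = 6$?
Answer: $\frac{1048723}{53447} \approx 19.622$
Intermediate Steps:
$Z{\left(f,B \right)} = 58$
$X = 1232$ ($X = \left(5 - 49\right) \left(-28\right) = \left(-44\right) \left(-28\right) = 1232$)
$\frac{X}{Z{\left(J{\left(2 \right)},49 \right)}} - \frac{2985}{1843} = \frac{1232}{58} - \frac{2985}{1843} = 1232 \cdot \frac{1}{58} - \frac{2985}{1843} = \frac{616}{29} - \frac{2985}{1843} = \frac{1048723}{53447}$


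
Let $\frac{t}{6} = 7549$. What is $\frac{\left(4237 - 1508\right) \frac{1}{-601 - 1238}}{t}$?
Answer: $- \frac{2729}{83295666} \approx -3.2763 \cdot 10^{-5}$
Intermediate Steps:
$t = 45294$ ($t = 6 \cdot 7549 = 45294$)
$\frac{\left(4237 - 1508\right) \frac{1}{-601 - 1238}}{t} = \frac{\left(4237 - 1508\right) \frac{1}{-601 - 1238}}{45294} = \frac{2729}{-1839} \cdot \frac{1}{45294} = 2729 \left(- \frac{1}{1839}\right) \frac{1}{45294} = \left(- \frac{2729}{1839}\right) \frac{1}{45294} = - \frac{2729}{83295666}$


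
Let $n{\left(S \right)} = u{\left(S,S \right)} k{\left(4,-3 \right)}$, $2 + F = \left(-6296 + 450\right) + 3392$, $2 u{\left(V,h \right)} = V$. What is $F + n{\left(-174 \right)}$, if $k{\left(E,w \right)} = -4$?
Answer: $-2108$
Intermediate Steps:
$u{\left(V,h \right)} = \frac{V}{2}$
$F = -2456$ ($F = -2 + \left(\left(-6296 + 450\right) + 3392\right) = -2 + \left(-5846 + 3392\right) = -2 - 2454 = -2456$)
$n{\left(S \right)} = - 2 S$ ($n{\left(S \right)} = \frac{S}{2} \left(-4\right) = - 2 S$)
$F + n{\left(-174 \right)} = -2456 - -348 = -2456 + 348 = -2108$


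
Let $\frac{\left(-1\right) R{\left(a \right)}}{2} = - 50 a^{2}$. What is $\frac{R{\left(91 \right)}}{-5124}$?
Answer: $- \frac{29575}{183} \approx -161.61$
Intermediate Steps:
$R{\left(a \right)} = 100 a^{2}$ ($R{\left(a \right)} = - 2 \left(- 50 a^{2}\right) = 100 a^{2}$)
$\frac{R{\left(91 \right)}}{-5124} = \frac{100 \cdot 91^{2}}{-5124} = 100 \cdot 8281 \left(- \frac{1}{5124}\right) = 828100 \left(- \frac{1}{5124}\right) = - \frac{29575}{183}$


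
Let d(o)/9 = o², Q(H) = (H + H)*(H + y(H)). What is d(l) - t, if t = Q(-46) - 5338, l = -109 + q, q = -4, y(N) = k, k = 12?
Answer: 117131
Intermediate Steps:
y(N) = 12
Q(H) = 2*H*(12 + H) (Q(H) = (H + H)*(H + 12) = (2*H)*(12 + H) = 2*H*(12 + H))
l = -113 (l = -109 - 4 = -113)
t = -2210 (t = 2*(-46)*(12 - 46) - 5338 = 2*(-46)*(-34) - 5338 = 3128 - 5338 = -2210)
d(o) = 9*o²
d(l) - t = 9*(-113)² - 1*(-2210) = 9*12769 + 2210 = 114921 + 2210 = 117131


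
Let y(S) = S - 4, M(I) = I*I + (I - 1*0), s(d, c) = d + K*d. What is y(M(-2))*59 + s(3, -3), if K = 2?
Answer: -109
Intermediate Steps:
s(d, c) = 3*d (s(d, c) = d + 2*d = 3*d)
M(I) = I + I² (M(I) = I² + (I + 0) = I² + I = I + I²)
y(S) = -4 + S
y(M(-2))*59 + s(3, -3) = (-4 - 2*(1 - 2))*59 + 3*3 = (-4 - 2*(-1))*59 + 9 = (-4 + 2)*59 + 9 = -2*59 + 9 = -118 + 9 = -109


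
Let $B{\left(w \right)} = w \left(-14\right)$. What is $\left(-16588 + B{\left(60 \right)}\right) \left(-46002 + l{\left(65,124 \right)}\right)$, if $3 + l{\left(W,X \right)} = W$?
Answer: $800642320$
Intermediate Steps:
$l{\left(W,X \right)} = -3 + W$
$B{\left(w \right)} = - 14 w$
$\left(-16588 + B{\left(60 \right)}\right) \left(-46002 + l{\left(65,124 \right)}\right) = \left(-16588 - 840\right) \left(-46002 + \left(-3 + 65\right)\right) = \left(-16588 - 840\right) \left(-46002 + 62\right) = \left(-17428\right) \left(-45940\right) = 800642320$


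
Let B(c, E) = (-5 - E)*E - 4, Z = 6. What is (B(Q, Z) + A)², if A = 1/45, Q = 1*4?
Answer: 9916201/2025 ≈ 4896.9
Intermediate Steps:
Q = 4
B(c, E) = -4 + E*(-5 - E) (B(c, E) = E*(-5 - E) - 4 = -4 + E*(-5 - E))
A = 1/45 ≈ 0.022222
(B(Q, Z) + A)² = ((-4 - 1*6² - 5*6) + 1/45)² = ((-4 - 1*36 - 30) + 1/45)² = ((-4 - 36 - 30) + 1/45)² = (-70 + 1/45)² = (-3149/45)² = 9916201/2025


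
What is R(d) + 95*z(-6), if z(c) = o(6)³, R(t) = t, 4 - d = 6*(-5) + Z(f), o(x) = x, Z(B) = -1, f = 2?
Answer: 20555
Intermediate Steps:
d = 35 (d = 4 - (6*(-5) - 1) = 4 - (-30 - 1) = 4 - 1*(-31) = 4 + 31 = 35)
z(c) = 216 (z(c) = 6³ = 216)
R(d) + 95*z(-6) = 35 + 95*216 = 35 + 20520 = 20555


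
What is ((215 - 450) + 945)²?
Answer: 504100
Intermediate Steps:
((215 - 450) + 945)² = (-235 + 945)² = 710² = 504100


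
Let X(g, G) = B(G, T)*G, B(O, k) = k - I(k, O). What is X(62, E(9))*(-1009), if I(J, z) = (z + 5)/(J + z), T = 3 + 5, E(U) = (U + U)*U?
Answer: -97502697/85 ≈ -1.1471e+6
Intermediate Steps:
E(U) = 2*U**2 (E(U) = (2*U)*U = 2*U**2)
T = 8
I(J, z) = (5 + z)/(J + z)
B(O, k) = k - (5 + O)/(O + k) (B(O, k) = k - (5 + O)/(k + O) = k - (5 + O)/(O + k))
X(g, G) = G*(59 + 7*G)/(8 + G) (X(g, G) = ((-5 - G + 8*(G + 8))/(G + 8))*G = ((-5 - G + 8*(8 + G))/(8 + G))*G = ((-5 - G + (64 + 8*G))/(8 + G))*G = ((59 + 7*G)/(8 + G))*G = G*(59 + 7*G)/(8 + G))
X(62, E(9))*(-1009) = ((2*9**2)*(59 + 7*(2*9**2))/(8 + 2*9**2))*(-1009) = ((2*81)*(59 + 7*(2*81))/(8 + 2*81))*(-1009) = (162*(59 + 7*162)/(8 + 162))*(-1009) = (162*(59 + 1134)/170)*(-1009) = (162*(1/170)*1193)*(-1009) = (96633/85)*(-1009) = -97502697/85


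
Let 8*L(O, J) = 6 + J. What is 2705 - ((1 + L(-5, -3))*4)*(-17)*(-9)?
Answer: 3727/2 ≈ 1863.5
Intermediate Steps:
L(O, J) = ¾ + J/8 (L(O, J) = (6 + J)/8 = ¾ + J/8)
2705 - ((1 + L(-5, -3))*4)*(-17)*(-9) = 2705 - ((1 + (¾ + (⅛)*(-3)))*4)*(-17)*(-9) = 2705 - ((1 + (¾ - 3/8))*4)*(-17)*(-9) = 2705 - ((1 + 3/8)*4)*(-17)*(-9) = 2705 - ((11/8)*4)*(-17)*(-9) = 2705 - (11/2)*(-17)*(-9) = 2705 - (-187)*(-9)/2 = 2705 - 1*1683/2 = 2705 - 1683/2 = 3727/2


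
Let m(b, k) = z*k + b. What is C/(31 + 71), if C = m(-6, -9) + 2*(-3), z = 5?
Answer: -19/34 ≈ -0.55882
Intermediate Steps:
m(b, k) = b + 5*k (m(b, k) = 5*k + b = b + 5*k)
C = -57 (C = (-6 + 5*(-9)) + 2*(-3) = (-6 - 45) - 6 = -51 - 6 = -57)
C/(31 + 71) = -57/(31 + 71) = -57/102 = (1/102)*(-57) = -19/34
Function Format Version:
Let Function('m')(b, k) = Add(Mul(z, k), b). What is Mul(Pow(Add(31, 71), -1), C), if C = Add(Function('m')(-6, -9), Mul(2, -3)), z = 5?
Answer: Rational(-19, 34) ≈ -0.55882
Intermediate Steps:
Function('m')(b, k) = Add(b, Mul(5, k)) (Function('m')(b, k) = Add(Mul(5, k), b) = Add(b, Mul(5, k)))
C = -57 (C = Add(Add(-6, Mul(5, -9)), Mul(2, -3)) = Add(Add(-6, -45), -6) = Add(-51, -6) = -57)
Mul(Pow(Add(31, 71), -1), C) = Mul(Pow(Add(31, 71), -1), -57) = Mul(Pow(102, -1), -57) = Mul(Rational(1, 102), -57) = Rational(-19, 34)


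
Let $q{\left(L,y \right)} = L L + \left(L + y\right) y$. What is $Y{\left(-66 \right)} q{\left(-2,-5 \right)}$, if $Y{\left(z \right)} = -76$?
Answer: $-2964$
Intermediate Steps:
$q{\left(L,y \right)} = L^{2} + y \left(L + y\right)$
$Y{\left(-66 \right)} q{\left(-2,-5 \right)} = - 76 \left(\left(-2\right)^{2} + \left(-5\right)^{2} - -10\right) = - 76 \left(4 + 25 + 10\right) = \left(-76\right) 39 = -2964$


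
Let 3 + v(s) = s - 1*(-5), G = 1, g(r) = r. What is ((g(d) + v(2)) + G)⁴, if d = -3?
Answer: 16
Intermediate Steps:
v(s) = 2 + s (v(s) = -3 + (s - 1*(-5)) = -3 + (s + 5) = -3 + (5 + s) = 2 + s)
((g(d) + v(2)) + G)⁴ = ((-3 + (2 + 2)) + 1)⁴ = ((-3 + 4) + 1)⁴ = (1 + 1)⁴ = 2⁴ = 16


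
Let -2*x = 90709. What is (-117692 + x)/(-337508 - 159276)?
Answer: 326093/993568 ≈ 0.32820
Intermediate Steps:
x = -90709/2 (x = -½*90709 = -90709/2 ≈ -45355.)
(-117692 + x)/(-337508 - 159276) = (-117692 - 90709/2)/(-337508 - 159276) = -326093/2/(-496784) = -326093/2*(-1/496784) = 326093/993568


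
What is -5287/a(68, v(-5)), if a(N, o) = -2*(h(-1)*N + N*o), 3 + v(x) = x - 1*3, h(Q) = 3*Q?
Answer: -311/112 ≈ -2.7768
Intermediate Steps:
v(x) = -6 + x (v(x) = -3 + (x - 1*3) = -3 + (x - 3) = -3 + (-3 + x) = -6 + x)
a(N, o) = 6*N - 2*N*o (a(N, o) = -2*((3*(-1))*N + N*o) = -2*(-3*N + N*o) = 6*N - 2*N*o)
-5287/a(68, v(-5)) = -5287*1/(136*(3 - (-6 - 5))) = -5287*1/(136*(3 - 1*(-11))) = -5287*1/(136*(3 + 11)) = -5287/(2*68*14) = -5287/1904 = -5287*1/1904 = -311/112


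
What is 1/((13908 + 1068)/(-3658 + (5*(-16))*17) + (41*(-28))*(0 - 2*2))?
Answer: 193/885680 ≈ 0.00021791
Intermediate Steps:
1/((13908 + 1068)/(-3658 + (5*(-16))*17) + (41*(-28))*(0 - 2*2)) = 1/(14976/(-3658 - 80*17) - 1148*(0 - 4)) = 1/(14976/(-3658 - 1360) - 1148*(-4)) = 1/(14976/(-5018) + 4592) = 1/(14976*(-1/5018) + 4592) = 1/(-576/193 + 4592) = 1/(885680/193) = 193/885680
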